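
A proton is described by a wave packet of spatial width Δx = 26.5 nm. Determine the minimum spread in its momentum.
1.990 × 10^-27 kg·m/s

For a wave packet, the spatial width Δx and momentum spread Δp are related by the uncertainty principle:
ΔxΔp ≥ ℏ/2

The minimum momentum spread is:
Δp_min = ℏ/(2Δx)
Δp_min = (1.055e-34 J·s) / (2 × 2.650e-08 m)
Δp_min = 1.990e-27 kg·m/s

A wave packet cannot have both a well-defined position and well-defined momentum.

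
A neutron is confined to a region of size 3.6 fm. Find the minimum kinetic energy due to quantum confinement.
399.715 keV

Using the uncertainty principle:

1. Position uncertainty: Δx ≈ 3.600e-15 m
2. Minimum momentum uncertainty: Δp = ℏ/(2Δx) = 1.465e-20 kg·m/s
3. Minimum kinetic energy:
   KE = (Δp)²/(2m) = (1.465e-20)²/(2 × 1.675e-27 kg)
   KE = 6.404e-14 J = 399.715 keV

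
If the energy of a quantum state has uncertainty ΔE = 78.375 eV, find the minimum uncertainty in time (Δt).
4.199 as

Using the energy-time uncertainty principle:
ΔEΔt ≥ ℏ/2

The minimum uncertainty in time is:
Δt_min = ℏ/(2ΔE)
Δt_min = (1.055e-34 J·s) / (2 × 1.256e-17 J)
Δt_min = 4.199e-18 s = 4.199 as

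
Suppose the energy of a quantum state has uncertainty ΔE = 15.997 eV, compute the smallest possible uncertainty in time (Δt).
20.573 as

Using the energy-time uncertainty principle:
ΔEΔt ≥ ℏ/2

The minimum uncertainty in time is:
Δt_min = ℏ/(2ΔE)
Δt_min = (1.055e-34 J·s) / (2 × 2.563e-18 J)
Δt_min = 2.057e-17 s = 20.573 as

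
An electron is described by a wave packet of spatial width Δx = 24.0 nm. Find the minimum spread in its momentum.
2.197 × 10^-27 kg·m/s

For a wave packet, the spatial width Δx and momentum spread Δp are related by the uncertainty principle:
ΔxΔp ≥ ℏ/2

The minimum momentum spread is:
Δp_min = ℏ/(2Δx)
Δp_min = (1.055e-34 J·s) / (2 × 2.400e-08 m)
Δp_min = 2.197e-27 kg·m/s

A wave packet cannot have both a well-defined position and well-defined momentum.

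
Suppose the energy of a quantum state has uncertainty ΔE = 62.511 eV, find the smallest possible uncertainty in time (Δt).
5.265 as

Using the energy-time uncertainty principle:
ΔEΔt ≥ ℏ/2

The minimum uncertainty in time is:
Δt_min = ℏ/(2ΔE)
Δt_min = (1.055e-34 J·s) / (2 × 1.002e-17 J)
Δt_min = 5.265e-18 s = 5.265 as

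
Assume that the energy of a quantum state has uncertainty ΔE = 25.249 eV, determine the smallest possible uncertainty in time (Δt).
13.034 as

Using the energy-time uncertainty principle:
ΔEΔt ≥ ℏ/2

The minimum uncertainty in time is:
Δt_min = ℏ/(2ΔE)
Δt_min = (1.055e-34 J·s) / (2 × 4.045e-18 J)
Δt_min = 1.303e-17 s = 13.034 as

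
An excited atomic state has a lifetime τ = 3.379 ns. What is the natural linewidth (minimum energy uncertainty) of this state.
97.397 neV

Using the energy-time uncertainty principle:
ΔEΔt ≥ ℏ/2

The lifetime τ represents the time uncertainty Δt.
The natural linewidth (minimum energy uncertainty) is:

ΔE = ℏ/(2τ)
ΔE = (1.055e-34 J·s) / (2 × 3.379e-09 s)
ΔE = 1.560e-26 J = 97.397 neV

This natural linewidth limits the precision of spectroscopic measurements.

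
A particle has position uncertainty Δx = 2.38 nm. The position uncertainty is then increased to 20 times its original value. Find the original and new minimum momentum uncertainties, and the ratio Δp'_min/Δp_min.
Original Δp_min = 2.215 × 10^-26 kg·m/s; new Δp'_min = 1.108 × 10^-27 kg·m/s; ratio Δp'_min/Δp_min = 1/20.

From the uncertainty principle ΔxΔp ≥ ℏ/2, the minimum momentum uncertainty is Δp_min = ℏ/(2Δx).

Original (Δx = 2.38 nm = 2.380e-09 m):
Δp_min = (1.055e-34 J·s)/(2 × 2.380e-09 m) = 2.215e-26 kg·m/s

When Δx → 20Δx:
Δp'_min = ℏ/(2 × 20Δx) = (1/20) × ℏ/(2Δx) = (1/20) × Δp_min
Δp'_min = 1/20 × 2.215e-26 kg·m/s = 1.108e-27 kg·m/s

Since Δp_min ∝ 1/Δx, when Δx is increased to 20 times its original value, Δp_min decreases to 1/20 of its original value.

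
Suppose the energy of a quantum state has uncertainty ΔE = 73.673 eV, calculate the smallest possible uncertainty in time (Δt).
4.467 as

Using the energy-time uncertainty principle:
ΔEΔt ≥ ℏ/2

The minimum uncertainty in time is:
Δt_min = ℏ/(2ΔE)
Δt_min = (1.055e-34 J·s) / (2 × 1.180e-17 J)
Δt_min = 4.467e-18 s = 4.467 as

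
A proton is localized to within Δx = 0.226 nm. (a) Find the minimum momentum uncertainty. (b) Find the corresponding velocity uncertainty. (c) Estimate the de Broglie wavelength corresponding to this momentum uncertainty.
(a) Δp_min = 2.333 × 10^-25 kg·m/s
(b) Δv_min = 139.489 m/s
(c) λ_dB = 2.840 nm

Step-by-step:

(a) From the uncertainty principle:
Δp_min = ℏ/(2Δx) = (1.055e-34 J·s)/(2 × 2.260e-10 m) = 2.333e-25 kg·m/s

(b) The velocity uncertainty:
Δv = Δp/m = (2.333e-25 kg·m/s)/(1.673e-27 kg) = 1.395e+02 m/s = 139.489 m/s

(c) The de Broglie wavelength for this momentum:
λ = h/p = (6.626e-34 J·s)/(2.333e-25 kg·m/s) = 2.840e-09 m = 2.840 nm

Note: The de Broglie wavelength is comparable to the localization size, as expected from wave-particle duality.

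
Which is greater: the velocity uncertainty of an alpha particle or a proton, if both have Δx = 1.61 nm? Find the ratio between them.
The proton has the larger minimum velocity uncertainty, by a ratio of 4.0.

For both particles, Δp_min = ℏ/(2Δx) = 3.275e-26 kg·m/s (same for both).

The velocity uncertainty is Δv = Δp/m:
- alpha particle: Δv = 3.275e-26 / 6.645e-27 = 4.929e+00 m/s = 4.929 m/s
- proton: Δv = 3.275e-26 / 1.673e-27 = 1.958e+01 m/s = 19.580 m/s

Ratio: 1.958e+01 / 4.929e+00 = 4.0

The lighter particle has larger velocity uncertainty because Δv ∝ 1/m.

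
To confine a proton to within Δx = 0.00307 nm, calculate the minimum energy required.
550.399 meV

Localizing a particle requires giving it sufficient momentum uncertainty:

1. From uncertainty principle: Δp ≥ ℏ/(2Δx)
   Δp_min = (1.055e-34 J·s) / (2 × 3.070e-12 m)
   Δp_min = 1.718e-23 kg·m/s

2. This momentum uncertainty corresponds to kinetic energy:
   KE ≈ (Δp)²/(2m) = (1.718e-23)²/(2 × 1.673e-27 kg)
   KE = 8.818e-20 J = 550.399 meV

Tighter localization requires more energy.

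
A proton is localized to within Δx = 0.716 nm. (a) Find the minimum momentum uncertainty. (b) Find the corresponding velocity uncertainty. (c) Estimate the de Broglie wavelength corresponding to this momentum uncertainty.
(a) Δp_min = 7.364 × 10^-26 kg·m/s
(b) Δv_min = 44.029 m/s
(c) λ_dB = 8.998 nm

Step-by-step:

(a) From the uncertainty principle:
Δp_min = ℏ/(2Δx) = (1.055e-34 J·s)/(2 × 7.160e-10 m) = 7.364e-26 kg·m/s

(b) The velocity uncertainty:
Δv = Δp/m = (7.364e-26 kg·m/s)/(1.673e-27 kg) = 4.403e+01 m/s = 44.029 m/s

(c) The de Broglie wavelength for this momentum:
λ = h/p = (6.626e-34 J·s)/(7.364e-26 kg·m/s) = 8.998e-09 m = 8.998 nm

Note: The de Broglie wavelength is comparable to the localization size, as expected from wave-particle duality.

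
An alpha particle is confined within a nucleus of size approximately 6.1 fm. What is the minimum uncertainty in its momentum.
8.644 × 10^-21 kg·m/s

Using the Heisenberg uncertainty principle:
ΔxΔp ≥ ℏ/2

With Δx ≈ L = 6.100e-15 m (the confinement size):
Δp_min = ℏ/(2Δx)
Δp_min = (1.055e-34 J·s) / (2 × 6.100e-15 m)
Δp_min = 8.644e-21 kg·m/s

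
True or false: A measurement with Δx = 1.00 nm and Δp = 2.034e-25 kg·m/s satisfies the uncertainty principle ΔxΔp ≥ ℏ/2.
Yes, it satisfies the uncertainty principle.

Calculate the product ΔxΔp:
ΔxΔp = (1.000e-09 m) × (2.034e-25 kg·m/s)
ΔxΔp = 2.034e-34 J·s

Compare to the minimum allowed value ℏ/2:
ℏ/2 = 5.273e-35 J·s

Since ΔxΔp = 2.034e-34 J·s ≥ 5.273e-35 J·s = ℏ/2,
the measurement satisfies the uncertainty principle.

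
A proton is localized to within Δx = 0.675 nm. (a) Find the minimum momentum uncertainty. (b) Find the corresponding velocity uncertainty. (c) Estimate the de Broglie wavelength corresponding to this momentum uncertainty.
(a) Δp_min = 7.812 × 10^-26 kg·m/s
(b) Δv_min = 46.703 m/s
(c) λ_dB = 8.482 nm

Step-by-step:

(a) From the uncertainty principle:
Δp_min = ℏ/(2Δx) = (1.055e-34 J·s)/(2 × 6.750e-10 m) = 7.812e-26 kg·m/s

(b) The velocity uncertainty:
Δv = Δp/m = (7.812e-26 kg·m/s)/(1.673e-27 kg) = 4.670e+01 m/s = 46.703 m/s

(c) The de Broglie wavelength for this momentum:
λ = h/p = (6.626e-34 J·s)/(7.812e-26 kg·m/s) = 8.482e-09 m = 8.482 nm

Note: The de Broglie wavelength is comparable to the localization size, as expected from wave-particle duality.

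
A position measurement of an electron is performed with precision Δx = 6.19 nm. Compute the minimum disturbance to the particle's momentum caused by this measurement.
8.518 × 10^-27 kg·m/s

The uncertainty principle implies that measuring position disturbs momentum:
ΔxΔp ≥ ℏ/2

When we measure position with precision Δx, we necessarily introduce a momentum uncertainty:
Δp ≥ ℏ/(2Δx)
Δp_min = (1.055e-34 J·s) / (2 × 6.190e-09 m)
Δp_min = 8.518e-27 kg·m/s

The more precisely we measure position, the greater the momentum disturbance.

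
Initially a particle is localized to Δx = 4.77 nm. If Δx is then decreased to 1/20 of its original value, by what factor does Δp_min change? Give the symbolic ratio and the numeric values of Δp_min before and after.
Original Δp_min = 1.105 × 10^-26 kg·m/s; new Δp'_min = 2.211 × 10^-25 kg·m/s; ratio Δp'_min/Δp_min = 20.

From the uncertainty principle ΔxΔp ≥ ℏ/2, the minimum momentum uncertainty is Δp_min = ℏ/(2Δx).

Original (Δx = 4.77 nm = 4.770e-09 m):
Δp_min = (1.055e-34 J·s)/(2 × 4.770e-09 m) = 1.105e-26 kg·m/s

When Δx → (1/20)Δx:
Δp'_min = ℏ/(2 × (1/20)Δx) = 20 × ℏ/(2Δx) = 20 × Δp_min
Δp'_min = 20 × 1.105e-26 kg·m/s = 2.211e-25 kg·m/s

Since Δp_min ∝ 1/Δx, when Δx is decreased to 1/20 of its original value, Δp_min increases to 20 times its original value.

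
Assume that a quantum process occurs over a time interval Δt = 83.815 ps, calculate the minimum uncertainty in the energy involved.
3.927 μeV

Using the energy-time uncertainty principle:
ΔEΔt ≥ ℏ/2

The minimum uncertainty in energy is:
ΔE_min = ℏ/(2Δt)
ΔE_min = (1.055e-34 J·s) / (2 × 8.381e-11 s)
ΔE_min = 6.291e-25 J = 3.927 μeV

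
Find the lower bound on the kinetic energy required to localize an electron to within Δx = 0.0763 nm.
1.636 eV

Localizing a particle requires giving it sufficient momentum uncertainty:

1. From uncertainty principle: Δp ≥ ℏ/(2Δx)
   Δp_min = (1.055e-34 J·s) / (2 × 7.630e-11 m)
   Δp_min = 6.911e-25 kg·m/s

2. This momentum uncertainty corresponds to kinetic energy:
   KE ≈ (Δp)²/(2m) = (6.911e-25)²/(2 × 9.109e-31 kg)
   KE = 2.621e-19 J = 1.636 eV

Tighter localization requires more energy.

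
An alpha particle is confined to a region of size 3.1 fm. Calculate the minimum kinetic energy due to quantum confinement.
135.880 keV

Using the uncertainty principle:

1. Position uncertainty: Δx ≈ 3.100e-15 m
2. Minimum momentum uncertainty: Δp = ℏ/(2Δx) = 1.701e-20 kg·m/s
3. Minimum kinetic energy:
   KE = (Δp)²/(2m) = (1.701e-20)²/(2 × 6.645e-27 kg)
   KE = 2.177e-14 J = 135.880 keV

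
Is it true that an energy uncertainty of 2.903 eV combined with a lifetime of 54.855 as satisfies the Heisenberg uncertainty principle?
No, it violates the uncertainty relation.

Calculate the product ΔEΔt:
ΔE = 2.903 eV = 4.651e-19 J
ΔEΔt = (4.651e-19 J) × (5.485e-17 s)
ΔEΔt = 2.551e-35 J·s

Compare to the minimum allowed value ℏ/2:
ℏ/2 = 5.273e-35 J·s

Since ΔEΔt = 2.551e-35 J·s < 5.273e-35 J·s = ℏ/2,
this violates the uncertainty relation.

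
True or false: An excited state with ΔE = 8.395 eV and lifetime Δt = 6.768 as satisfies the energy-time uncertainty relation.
No, it violates the uncertainty relation.

Calculate the product ΔEΔt:
ΔE = 8.395 eV = 1.345e-18 J
ΔEΔt = (1.345e-18 J) × (6.768e-18 s)
ΔEΔt = 9.103e-36 J·s

Compare to the minimum allowed value ℏ/2:
ℏ/2 = 5.273e-35 J·s

Since ΔEΔt = 9.103e-36 J·s < 5.273e-35 J·s = ℏ/2,
this violates the uncertainty relation.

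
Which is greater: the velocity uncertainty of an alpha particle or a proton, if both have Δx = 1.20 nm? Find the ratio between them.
The proton has the larger minimum velocity uncertainty, by a ratio of 4.0.

For both particles, Δp_min = ℏ/(2Δx) = 4.394e-26 kg·m/s (same for both).

The velocity uncertainty is Δv = Δp/m:
- alpha particle: Δv = 4.394e-26 / 6.645e-27 = 6.613e+00 m/s = 6.613 m/s
- proton: Δv = 4.394e-26 / 1.673e-27 = 2.627e+01 m/s = 26.270 m/s

Ratio: 2.627e+01 / 6.613e+00 = 4.0

The lighter particle has larger velocity uncertainty because Δv ∝ 1/m.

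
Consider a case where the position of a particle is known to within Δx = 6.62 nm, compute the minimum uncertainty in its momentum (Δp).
7.965 × 10^-27 kg·m/s

Using the Heisenberg uncertainty principle:
ΔxΔp ≥ ℏ/2

The minimum uncertainty in momentum is:
Δp_min = ℏ/(2Δx)
Δp_min = (1.055e-34 J·s) / (2 × 6.620e-09 m)
Δp_min = 7.965e-27 kg·m/s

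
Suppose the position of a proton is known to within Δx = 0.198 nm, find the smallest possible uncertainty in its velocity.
159.215 m/s

Using the Heisenberg uncertainty principle and Δp = mΔv:
ΔxΔp ≥ ℏ/2
Δx(mΔv) ≥ ℏ/2

The minimum uncertainty in velocity is:
Δv_min = ℏ/(2mΔx)
Δv_min = (1.055e-34 J·s) / (2 × 1.673e-27 kg × 1.980e-10 m)
Δv_min = 1.592e+02 m/s = 159.215 m/s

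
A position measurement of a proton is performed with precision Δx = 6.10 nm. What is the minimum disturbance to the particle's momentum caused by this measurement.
8.644 × 10^-27 kg·m/s

The uncertainty principle implies that measuring position disturbs momentum:
ΔxΔp ≥ ℏ/2

When we measure position with precision Δx, we necessarily introduce a momentum uncertainty:
Δp ≥ ℏ/(2Δx)
Δp_min = (1.055e-34 J·s) / (2 × 6.100e-09 m)
Δp_min = 8.644e-27 kg·m/s

The more precisely we measure position, the greater the momentum disturbance.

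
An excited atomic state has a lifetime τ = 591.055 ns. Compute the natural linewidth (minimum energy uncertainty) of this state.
556.811 peV

Using the energy-time uncertainty principle:
ΔEΔt ≥ ℏ/2

The lifetime τ represents the time uncertainty Δt.
The natural linewidth (minimum energy uncertainty) is:

ΔE = ℏ/(2τ)
ΔE = (1.055e-34 J·s) / (2 × 5.911e-07 s)
ΔE = 8.921e-29 J = 556.811 peV

This natural linewidth limits the precision of spectroscopic measurements.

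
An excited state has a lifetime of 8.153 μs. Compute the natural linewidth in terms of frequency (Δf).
9.761 kHz

Using the energy-time uncertainty principle and E = hf:
ΔEΔt ≥ ℏ/2
hΔf·Δt ≥ ℏ/2

The minimum frequency uncertainty is:
Δf = ℏ/(2hτ) = 1/(4πτ)
Δf = 1/(4π × 8.153e-06 s)
Δf = 9.761e+03 Hz = 9.761 kHz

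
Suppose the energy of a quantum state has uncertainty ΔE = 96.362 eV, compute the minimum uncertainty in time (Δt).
3.415 as

Using the energy-time uncertainty principle:
ΔEΔt ≥ ℏ/2

The minimum uncertainty in time is:
Δt_min = ℏ/(2ΔE)
Δt_min = (1.055e-34 J·s) / (2 × 1.544e-17 J)
Δt_min = 3.415e-18 s = 3.415 as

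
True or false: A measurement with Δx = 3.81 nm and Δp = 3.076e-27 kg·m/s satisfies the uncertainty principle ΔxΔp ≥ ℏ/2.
No, it violates the uncertainty principle (impossible measurement).

Calculate the product ΔxΔp:
ΔxΔp = (3.810e-09 m) × (3.076e-27 kg·m/s)
ΔxΔp = 1.172e-35 J·s

Compare to the minimum allowed value ℏ/2:
ℏ/2 = 5.273e-35 J·s

Since ΔxΔp = 1.172e-35 J·s < 5.273e-35 J·s = ℏ/2,
the measurement violates the uncertainty principle.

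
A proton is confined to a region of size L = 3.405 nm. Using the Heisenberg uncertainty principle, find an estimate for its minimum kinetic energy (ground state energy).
447.425 neV

Using the uncertainty principle to estimate ground state energy:

1. The position uncertainty is approximately the confinement size:
   Δx ≈ L = 3.405e-09 m

2. From ΔxΔp ≥ ℏ/2, the minimum momentum uncertainty is:
   Δp ≈ ℏ/(2L) = 1.549e-26 kg·m/s

3. The kinetic energy is approximately:
   KE ≈ (Δp)²/(2m) = (1.549e-26)²/(2 × 1.673e-27 kg)
   KE ≈ 7.169e-26 J = 447.425 neV

This is an order-of-magnitude estimate of the ground state energy.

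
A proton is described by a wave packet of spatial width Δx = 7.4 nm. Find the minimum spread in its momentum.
7.125 × 10^-27 kg·m/s

For a wave packet, the spatial width Δx and momentum spread Δp are related by the uncertainty principle:
ΔxΔp ≥ ℏ/2

The minimum momentum spread is:
Δp_min = ℏ/(2Δx)
Δp_min = (1.055e-34 J·s) / (2 × 7.400e-09 m)
Δp_min = 7.125e-27 kg·m/s

A wave packet cannot have both a well-defined position and well-defined momentum.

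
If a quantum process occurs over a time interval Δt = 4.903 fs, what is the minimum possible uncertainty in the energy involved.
67.123 meV

Using the energy-time uncertainty principle:
ΔEΔt ≥ ℏ/2

The minimum uncertainty in energy is:
ΔE_min = ℏ/(2Δt)
ΔE_min = (1.055e-34 J·s) / (2 × 4.903e-15 s)
ΔE_min = 1.075e-20 J = 67.123 meV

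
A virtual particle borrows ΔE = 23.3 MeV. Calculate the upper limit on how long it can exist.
14.125 ys

Using the energy-time uncertainty principle:
ΔEΔt ≥ ℏ/2

For a virtual particle borrowing energy ΔE, the maximum lifetime is:
Δt_max = ℏ/(2ΔE)

Converting energy:
ΔE = 23.3 MeV = 3.733e-12 J

Δt_max = (1.055e-34 J·s) / (2 × 3.733e-12 J)
Δt_max = 1.412e-23 s = 14.125 ys

Virtual particles with higher borrowed energy exist for shorter times.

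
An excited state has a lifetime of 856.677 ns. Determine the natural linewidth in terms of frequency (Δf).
92.891 kHz

Using the energy-time uncertainty principle and E = hf:
ΔEΔt ≥ ℏ/2
hΔf·Δt ≥ ℏ/2

The minimum frequency uncertainty is:
Δf = ℏ/(2hτ) = 1/(4πτ)
Δf = 1/(4π × 8.567e-07 s)
Δf = 9.289e+04 Hz = 92.891 kHz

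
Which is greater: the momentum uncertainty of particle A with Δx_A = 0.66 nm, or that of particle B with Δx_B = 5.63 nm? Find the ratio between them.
Particle A has the larger minimum momentum uncertainty, by a factor of 8.53.

For each particle, the minimum momentum uncertainty is Δp_min = ℏ/(2Δx):

Particle A: Δp_A = ℏ/(2×6.600e-10 m) = 7.989e-26 kg·m/s
Particle B: Δp_B = ℏ/(2×5.630e-09 m) = 9.366e-27 kg·m/s

Ratio: Δp_A/Δp_B = 8.53

Since Δp_min ∝ 1/Δx, the particle with smaller position uncertainty (A) has larger momentum uncertainty.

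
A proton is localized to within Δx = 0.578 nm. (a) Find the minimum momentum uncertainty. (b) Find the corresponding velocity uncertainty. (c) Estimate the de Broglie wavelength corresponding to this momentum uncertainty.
(a) Δp_min = 9.123 × 10^-26 kg·m/s
(b) Δv_min = 54.541 m/s
(c) λ_dB = 7.263 nm

Step-by-step:

(a) From the uncertainty principle:
Δp_min = ℏ/(2Δx) = (1.055e-34 J·s)/(2 × 5.780e-10 m) = 9.123e-26 kg·m/s

(b) The velocity uncertainty:
Δv = Δp/m = (9.123e-26 kg·m/s)/(1.673e-27 kg) = 5.454e+01 m/s = 54.541 m/s

(c) The de Broglie wavelength for this momentum:
λ = h/p = (6.626e-34 J·s)/(9.123e-26 kg·m/s) = 7.263e-09 m = 7.263 nm

Note: The de Broglie wavelength is comparable to the localization size, as expected from wave-particle duality.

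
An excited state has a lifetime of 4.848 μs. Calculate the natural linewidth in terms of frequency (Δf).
16.414 kHz

Using the energy-time uncertainty principle and E = hf:
ΔEΔt ≥ ℏ/2
hΔf·Δt ≥ ℏ/2

The minimum frequency uncertainty is:
Δf = ℏ/(2hτ) = 1/(4πτ)
Δf = 1/(4π × 4.848e-06 s)
Δf = 1.641e+04 Hz = 16.414 kHz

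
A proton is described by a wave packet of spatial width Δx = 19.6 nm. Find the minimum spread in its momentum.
2.690 × 10^-27 kg·m/s

For a wave packet, the spatial width Δx and momentum spread Δp are related by the uncertainty principle:
ΔxΔp ≥ ℏ/2

The minimum momentum spread is:
Δp_min = ℏ/(2Δx)
Δp_min = (1.055e-34 J·s) / (2 × 1.960e-08 m)
Δp_min = 2.690e-27 kg·m/s

A wave packet cannot have both a well-defined position and well-defined momentum.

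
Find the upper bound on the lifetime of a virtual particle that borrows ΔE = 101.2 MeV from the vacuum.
3.252 ys

Using the energy-time uncertainty principle:
ΔEΔt ≥ ℏ/2

For a virtual particle borrowing energy ΔE, the maximum lifetime is:
Δt_max = ℏ/(2ΔE)

Converting energy:
ΔE = 101.2 MeV = 1.621e-11 J

Δt_max = (1.055e-34 J·s) / (2 × 1.621e-11 J)
Δt_max = 3.252e-24 s = 3.252 ys

Virtual particles with higher borrowed energy exist for shorter times.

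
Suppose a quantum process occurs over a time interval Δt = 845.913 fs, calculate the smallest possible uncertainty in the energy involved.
389.054 μeV

Using the energy-time uncertainty principle:
ΔEΔt ≥ ℏ/2

The minimum uncertainty in energy is:
ΔE_min = ℏ/(2Δt)
ΔE_min = (1.055e-34 J·s) / (2 × 8.459e-13 s)
ΔE_min = 6.233e-23 J = 389.054 μeV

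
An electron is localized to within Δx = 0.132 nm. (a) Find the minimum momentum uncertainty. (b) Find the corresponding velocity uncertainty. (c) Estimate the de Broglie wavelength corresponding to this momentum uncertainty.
(a) Δp_min = 3.995 × 10^-25 kg·m/s
(b) Δv_min = 438.514 km/s
(c) λ_dB = 1.659 nm

Step-by-step:

(a) From the uncertainty principle:
Δp_min = ℏ/(2Δx) = (1.055e-34 J·s)/(2 × 1.320e-10 m) = 3.995e-25 kg·m/s

(b) The velocity uncertainty:
Δv = Δp/m = (3.995e-25 kg·m/s)/(9.109e-31 kg) = 4.385e+05 m/s = 438.514 km/s

(c) The de Broglie wavelength for this momentum:
λ = h/p = (6.626e-34 J·s)/(3.995e-25 kg·m/s) = 1.659e-09 m = 1.659 nm

Note: The de Broglie wavelength is comparable to the localization size, as expected from wave-particle duality.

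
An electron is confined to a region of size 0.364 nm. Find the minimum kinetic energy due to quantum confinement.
71.889 meV

Using the uncertainty principle:

1. Position uncertainty: Δx ≈ 3.640e-10 m
2. Minimum momentum uncertainty: Δp = ℏ/(2Δx) = 1.449e-25 kg·m/s
3. Minimum kinetic energy:
   KE = (Δp)²/(2m) = (1.449e-25)²/(2 × 9.109e-31 kg)
   KE = 1.152e-20 J = 71.889 meV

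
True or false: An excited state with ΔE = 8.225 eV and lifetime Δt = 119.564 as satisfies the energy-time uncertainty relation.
Yes, it satisfies the uncertainty relation.

Calculate the product ΔEΔt:
ΔE = 8.225 eV = 1.318e-18 J
ΔEΔt = (1.318e-18 J) × (1.196e-16 s)
ΔEΔt = 1.576e-34 J·s

Compare to the minimum allowed value ℏ/2:
ℏ/2 = 5.273e-35 J·s

Since ΔEΔt = 1.576e-34 J·s ≥ 5.273e-35 J·s = ℏ/2,
this satisfies the uncertainty relation.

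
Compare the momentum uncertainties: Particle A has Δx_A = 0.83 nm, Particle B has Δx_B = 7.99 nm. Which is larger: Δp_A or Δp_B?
Particle A has the larger minimum momentum uncertainty, by a factor of 9.63.

For each particle, the minimum momentum uncertainty is Δp_min = ℏ/(2Δx):

Particle A: Δp_A = ℏ/(2×8.300e-10 m) = 6.353e-26 kg·m/s
Particle B: Δp_B = ℏ/(2×7.990e-09 m) = 6.599e-27 kg·m/s

Ratio: Δp_A/Δp_B = 9.63

Since Δp_min ∝ 1/Δx, the particle with smaller position uncertainty (A) has larger momentum uncertainty.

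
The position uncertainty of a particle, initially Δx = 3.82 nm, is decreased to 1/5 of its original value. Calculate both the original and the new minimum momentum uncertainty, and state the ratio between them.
Original Δp_min = 1.380 × 10^-26 kg·m/s; new Δp'_min = 6.902 × 10^-26 kg·m/s; ratio Δp'_min/Δp_min = 5.

From the uncertainty principle ΔxΔp ≥ ℏ/2, the minimum momentum uncertainty is Δp_min = ℏ/(2Δx).

Original (Δx = 3.82 nm = 3.820e-09 m):
Δp_min = (1.055e-34 J·s)/(2 × 3.820e-09 m) = 1.380e-26 kg·m/s

When Δx → (1/5)Δx:
Δp'_min = ℏ/(2 × (1/5)Δx) = 5 × ℏ/(2Δx) = 5 × Δp_min
Δp'_min = 5 × 1.380e-26 kg·m/s = 6.902e-26 kg·m/s

Since Δp_min ∝ 1/Δx, when Δx is decreased to 1/5 of its original value, Δp_min increases to 5 times its original value.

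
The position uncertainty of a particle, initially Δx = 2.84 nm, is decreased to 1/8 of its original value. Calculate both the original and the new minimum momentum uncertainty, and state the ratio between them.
Original Δp_min = 1.857 × 10^-26 kg·m/s; new Δp'_min = 1.485 × 10^-25 kg·m/s; ratio Δp'_min/Δp_min = 8.

From the uncertainty principle ΔxΔp ≥ ℏ/2, the minimum momentum uncertainty is Δp_min = ℏ/(2Δx).

Original (Δx = 2.84 nm = 2.840e-09 m):
Δp_min = (1.055e-34 J·s)/(2 × 2.840e-09 m) = 1.857e-26 kg·m/s

When Δx → (1/8)Δx:
Δp'_min = ℏ/(2 × (1/8)Δx) = 8 × ℏ/(2Δx) = 8 × Δp_min
Δp'_min = 8 × 1.857e-26 kg·m/s = 1.485e-25 kg·m/s

Since Δp_min ∝ 1/Δx, when Δx is decreased to 1/8 of its original value, Δp_min increases to 8 times its original value.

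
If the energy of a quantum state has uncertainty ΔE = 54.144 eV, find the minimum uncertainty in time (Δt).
6.078 as

Using the energy-time uncertainty principle:
ΔEΔt ≥ ℏ/2

The minimum uncertainty in time is:
Δt_min = ℏ/(2ΔE)
Δt_min = (1.055e-34 J·s) / (2 × 8.675e-18 J)
Δt_min = 6.078e-18 s = 6.078 as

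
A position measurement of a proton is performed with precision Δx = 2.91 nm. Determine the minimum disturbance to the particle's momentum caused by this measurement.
1.812 × 10^-26 kg·m/s

The uncertainty principle implies that measuring position disturbs momentum:
ΔxΔp ≥ ℏ/2

When we measure position with precision Δx, we necessarily introduce a momentum uncertainty:
Δp ≥ ℏ/(2Δx)
Δp_min = (1.055e-34 J·s) / (2 × 2.910e-09 m)
Δp_min = 1.812e-26 kg·m/s

The more precisely we measure position, the greater the momentum disturbance.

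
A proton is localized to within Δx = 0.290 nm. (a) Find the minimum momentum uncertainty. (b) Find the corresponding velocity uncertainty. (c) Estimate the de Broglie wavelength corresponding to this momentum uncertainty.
(a) Δp_min = 1.818 × 10^-25 kg·m/s
(b) Δv_min = 108.705 m/s
(c) λ_dB = 3.644 nm

Step-by-step:

(a) From the uncertainty principle:
Δp_min = ℏ/(2Δx) = (1.055e-34 J·s)/(2 × 2.900e-10 m) = 1.818e-25 kg·m/s

(b) The velocity uncertainty:
Δv = Δp/m = (1.818e-25 kg·m/s)/(1.673e-27 kg) = 1.087e+02 m/s = 108.705 m/s

(c) The de Broglie wavelength for this momentum:
λ = h/p = (6.626e-34 J·s)/(1.818e-25 kg·m/s) = 3.644e-09 m = 3.644 nm

Note: The de Broglie wavelength is comparable to the localization size, as expected from wave-particle duality.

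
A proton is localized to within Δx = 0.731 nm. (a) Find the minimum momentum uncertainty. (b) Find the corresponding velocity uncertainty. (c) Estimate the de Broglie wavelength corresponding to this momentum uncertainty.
(a) Δp_min = 7.213 × 10^-26 kg·m/s
(b) Δv_min = 43.125 m/s
(c) λ_dB = 9.186 nm

Step-by-step:

(a) From the uncertainty principle:
Δp_min = ℏ/(2Δx) = (1.055e-34 J·s)/(2 × 7.310e-10 m) = 7.213e-26 kg·m/s

(b) The velocity uncertainty:
Δv = Δp/m = (7.213e-26 kg·m/s)/(1.673e-27 kg) = 4.313e+01 m/s = 43.125 m/s

(c) The de Broglie wavelength for this momentum:
λ = h/p = (6.626e-34 J·s)/(7.213e-26 kg·m/s) = 9.186e-09 m = 9.186 nm

Note: The de Broglie wavelength is comparable to the localization size, as expected from wave-particle duality.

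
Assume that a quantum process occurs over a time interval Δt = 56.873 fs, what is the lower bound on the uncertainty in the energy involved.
5.787 meV

Using the energy-time uncertainty principle:
ΔEΔt ≥ ℏ/2

The minimum uncertainty in energy is:
ΔE_min = ℏ/(2Δt)
ΔE_min = (1.055e-34 J·s) / (2 × 5.687e-14 s)
ΔE_min = 9.271e-22 J = 5.787 meV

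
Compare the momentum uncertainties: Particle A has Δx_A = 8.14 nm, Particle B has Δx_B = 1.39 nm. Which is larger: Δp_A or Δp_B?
Particle B has the larger minimum momentum uncertainty, by a factor of 5.86.

For each particle, the minimum momentum uncertainty is Δp_min = ℏ/(2Δx):

Particle A: Δp_A = ℏ/(2×8.140e-09 m) = 6.478e-27 kg·m/s
Particle B: Δp_B = ℏ/(2×1.390e-09 m) = 3.793e-26 kg·m/s

Ratio: Δp_B/Δp_A = 5.86

Since Δp_min ∝ 1/Δx, the particle with smaller position uncertainty (B) has larger momentum uncertainty.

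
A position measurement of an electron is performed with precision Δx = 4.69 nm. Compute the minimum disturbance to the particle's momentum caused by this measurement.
1.124 × 10^-26 kg·m/s

The uncertainty principle implies that measuring position disturbs momentum:
ΔxΔp ≥ ℏ/2

When we measure position with precision Δx, we necessarily introduce a momentum uncertainty:
Δp ≥ ℏ/(2Δx)
Δp_min = (1.055e-34 J·s) / (2 × 4.690e-09 m)
Δp_min = 1.124e-26 kg·m/s

The more precisely we measure position, the greater the momentum disturbance.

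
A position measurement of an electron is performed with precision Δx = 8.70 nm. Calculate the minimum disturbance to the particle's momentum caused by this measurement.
6.061 × 10^-27 kg·m/s

The uncertainty principle implies that measuring position disturbs momentum:
ΔxΔp ≥ ℏ/2

When we measure position with precision Δx, we necessarily introduce a momentum uncertainty:
Δp ≥ ℏ/(2Δx)
Δp_min = (1.055e-34 J·s) / (2 × 8.700e-09 m)
Δp_min = 6.061e-27 kg·m/s

The more precisely we measure position, the greater the momentum disturbance.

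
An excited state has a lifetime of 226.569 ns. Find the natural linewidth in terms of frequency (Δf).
351.228 kHz

Using the energy-time uncertainty principle and E = hf:
ΔEΔt ≥ ℏ/2
hΔf·Δt ≥ ℏ/2

The minimum frequency uncertainty is:
Δf = ℏ/(2hτ) = 1/(4πτ)
Δf = 1/(4π × 2.266e-07 s)
Δf = 3.512e+05 Hz = 351.228 kHz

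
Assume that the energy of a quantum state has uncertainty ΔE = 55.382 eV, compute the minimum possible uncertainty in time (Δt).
5.942 as

Using the energy-time uncertainty principle:
ΔEΔt ≥ ℏ/2

The minimum uncertainty in time is:
Δt_min = ℏ/(2ΔE)
Δt_min = (1.055e-34 J·s) / (2 × 8.873e-18 J)
Δt_min = 5.942e-18 s = 5.942 as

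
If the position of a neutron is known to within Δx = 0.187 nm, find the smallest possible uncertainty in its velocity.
168.348 m/s

Using the Heisenberg uncertainty principle and Δp = mΔv:
ΔxΔp ≥ ℏ/2
Δx(mΔv) ≥ ℏ/2

The minimum uncertainty in velocity is:
Δv_min = ℏ/(2mΔx)
Δv_min = (1.055e-34 J·s) / (2 × 1.675e-27 kg × 1.870e-10 m)
Δv_min = 1.683e+02 m/s = 168.348 m/s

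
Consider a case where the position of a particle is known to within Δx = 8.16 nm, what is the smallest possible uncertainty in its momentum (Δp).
6.462 × 10^-27 kg·m/s

Using the Heisenberg uncertainty principle:
ΔxΔp ≥ ℏ/2

The minimum uncertainty in momentum is:
Δp_min = ℏ/(2Δx)
Δp_min = (1.055e-34 J·s) / (2 × 8.160e-09 m)
Δp_min = 6.462e-27 kg·m/s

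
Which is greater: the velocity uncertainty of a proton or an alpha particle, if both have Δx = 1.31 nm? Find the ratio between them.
The proton has the larger minimum velocity uncertainty, by a ratio of 4.0.

For both particles, Δp_min = ℏ/(2Δx) = 4.025e-26 kg·m/s (same for both).

The velocity uncertainty is Δv = Δp/m:
- proton: Δv = 4.025e-26 / 1.673e-27 = 2.406e+01 m/s = 24.065 m/s
- alpha particle: Δv = 4.025e-26 / 6.645e-27 = 6.058e+00 m/s = 6.058 m/s

Ratio: 2.406e+01 / 6.058e+00 = 4.0

The lighter particle has larger velocity uncertainty because Δv ∝ 1/m.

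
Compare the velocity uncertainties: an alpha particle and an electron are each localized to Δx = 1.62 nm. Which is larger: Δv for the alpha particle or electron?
The electron has the larger minimum velocity uncertainty, by a ratio of 7294.3.

For both particles, Δp_min = ℏ/(2Δx) = 3.255e-26 kg·m/s (same for both).

The velocity uncertainty is Δv = Δp/m:
- alpha particle: Δv = 3.255e-26 / 6.645e-27 = 4.898e+00 m/s = 4.898 m/s
- electron: Δv = 3.255e-26 / 9.109e-31 = 3.573e+04 m/s = 35.731 km/s

Ratio: 3.573e+04 / 4.898e+00 = 7294.3

The lighter particle has larger velocity uncertainty because Δv ∝ 1/m.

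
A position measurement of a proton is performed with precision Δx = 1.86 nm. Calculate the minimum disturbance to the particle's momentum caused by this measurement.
2.835 × 10^-26 kg·m/s

The uncertainty principle implies that measuring position disturbs momentum:
ΔxΔp ≥ ℏ/2

When we measure position with precision Δx, we necessarily introduce a momentum uncertainty:
Δp ≥ ℏ/(2Δx)
Δp_min = (1.055e-34 J·s) / (2 × 1.860e-09 m)
Δp_min = 2.835e-26 kg·m/s

The more precisely we measure position, the greater the momentum disturbance.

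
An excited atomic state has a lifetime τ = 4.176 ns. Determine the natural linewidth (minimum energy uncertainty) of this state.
78.809 neV

Using the energy-time uncertainty principle:
ΔEΔt ≥ ℏ/2

The lifetime τ represents the time uncertainty Δt.
The natural linewidth (minimum energy uncertainty) is:

ΔE = ℏ/(2τ)
ΔE = (1.055e-34 J·s) / (2 × 4.176e-09 s)
ΔE = 1.263e-26 J = 78.809 neV

This natural linewidth limits the precision of spectroscopic measurements.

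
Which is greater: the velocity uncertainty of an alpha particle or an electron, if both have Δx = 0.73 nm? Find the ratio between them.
The electron has the larger minimum velocity uncertainty, by a ratio of 7294.3.

For both particles, Δp_min = ℏ/(2Δx) = 7.223e-26 kg·m/s (same for both).

The velocity uncertainty is Δv = Δp/m:
- alpha particle: Δv = 7.223e-26 / 6.645e-27 = 1.087e+01 m/s = 10.871 m/s
- electron: Δv = 7.223e-26 / 9.109e-31 = 7.929e+04 m/s = 79.293 km/s

Ratio: 7.929e+04 / 1.087e+01 = 7294.3

The lighter particle has larger velocity uncertainty because Δv ∝ 1/m.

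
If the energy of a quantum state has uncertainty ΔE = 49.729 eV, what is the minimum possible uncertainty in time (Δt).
6.618 as

Using the energy-time uncertainty principle:
ΔEΔt ≥ ℏ/2

The minimum uncertainty in time is:
Δt_min = ℏ/(2ΔE)
Δt_min = (1.055e-34 J·s) / (2 × 7.967e-18 J)
Δt_min = 6.618e-18 s = 6.618 as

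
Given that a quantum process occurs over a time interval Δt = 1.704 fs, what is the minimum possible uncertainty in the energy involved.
193.137 meV

Using the energy-time uncertainty principle:
ΔEΔt ≥ ℏ/2

The minimum uncertainty in energy is:
ΔE_min = ℏ/(2Δt)
ΔE_min = (1.055e-34 J·s) / (2 × 1.704e-15 s)
ΔE_min = 3.094e-20 J = 193.137 meV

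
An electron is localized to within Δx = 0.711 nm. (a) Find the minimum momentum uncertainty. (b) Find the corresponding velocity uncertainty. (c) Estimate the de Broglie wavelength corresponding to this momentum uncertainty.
(a) Δp_min = 7.416 × 10^-26 kg·m/s
(b) Δv_min = 81.412 km/s
(c) λ_dB = 8.935 nm

Step-by-step:

(a) From the uncertainty principle:
Δp_min = ℏ/(2Δx) = (1.055e-34 J·s)/(2 × 7.110e-10 m) = 7.416e-26 kg·m/s

(b) The velocity uncertainty:
Δv = Δp/m = (7.416e-26 kg·m/s)/(9.109e-31 kg) = 8.141e+04 m/s = 81.412 km/s

(c) The de Broglie wavelength for this momentum:
λ = h/p = (6.626e-34 J·s)/(7.416e-26 kg·m/s) = 8.935e-09 m = 8.935 nm

Note: The de Broglie wavelength is comparable to the localization size, as expected from wave-particle duality.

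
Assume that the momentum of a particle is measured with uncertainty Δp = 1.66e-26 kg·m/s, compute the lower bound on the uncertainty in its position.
3.176 nm

Using the Heisenberg uncertainty principle:
ΔxΔp ≥ ℏ/2

The minimum uncertainty in position is:
Δx_min = ℏ/(2Δp)
Δx_min = (1.055e-34 J·s) / (2 × 1.660e-26 kg·m/s)
Δx_min = 3.176e-09 m = 3.176 nm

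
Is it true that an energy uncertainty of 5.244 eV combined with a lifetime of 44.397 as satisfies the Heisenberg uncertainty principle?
No, it violates the uncertainty relation.

Calculate the product ΔEΔt:
ΔE = 5.244 eV = 8.402e-19 J
ΔEΔt = (8.402e-19 J) × (4.440e-17 s)
ΔEΔt = 3.730e-35 J·s

Compare to the minimum allowed value ℏ/2:
ℏ/2 = 5.273e-35 J·s

Since ΔEΔt = 3.730e-35 J·s < 5.273e-35 J·s = ℏ/2,
this violates the uncertainty relation.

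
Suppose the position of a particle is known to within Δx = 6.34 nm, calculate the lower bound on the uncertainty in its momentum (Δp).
8.317 × 10^-27 kg·m/s

Using the Heisenberg uncertainty principle:
ΔxΔp ≥ ℏ/2

The minimum uncertainty in momentum is:
Δp_min = ℏ/(2Δx)
Δp_min = (1.055e-34 J·s) / (2 × 6.340e-09 m)
Δp_min = 8.317e-27 kg·m/s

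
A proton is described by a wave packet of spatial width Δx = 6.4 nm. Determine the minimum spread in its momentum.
8.239 × 10^-27 kg·m/s

For a wave packet, the spatial width Δx and momentum spread Δp are related by the uncertainty principle:
ΔxΔp ≥ ℏ/2

The minimum momentum spread is:
Δp_min = ℏ/(2Δx)
Δp_min = (1.055e-34 J·s) / (2 × 6.400e-09 m)
Δp_min = 8.239e-27 kg·m/s

A wave packet cannot have both a well-defined position and well-defined momentum.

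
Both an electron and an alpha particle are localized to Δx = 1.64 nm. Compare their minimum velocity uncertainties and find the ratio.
The electron has the larger minimum velocity uncertainty, by a ratio of 7294.3.

For both particles, Δp_min = ℏ/(2Δx) = 3.215e-26 kg·m/s (same for both).

The velocity uncertainty is Δv = Δp/m:
- electron: Δv = 3.215e-26 / 9.109e-31 = 3.530e+04 m/s = 35.295 km/s
- alpha particle: Δv = 3.215e-26 / 6.645e-27 = 4.839e+00 m/s = 4.839 m/s

Ratio: 3.530e+04 / 4.839e+00 = 7294.3

The lighter particle has larger velocity uncertainty because Δv ∝ 1/m.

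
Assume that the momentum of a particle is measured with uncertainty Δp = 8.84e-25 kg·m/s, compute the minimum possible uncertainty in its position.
59.648 pm

Using the Heisenberg uncertainty principle:
ΔxΔp ≥ ℏ/2

The minimum uncertainty in position is:
Δx_min = ℏ/(2Δp)
Δx_min = (1.055e-34 J·s) / (2 × 8.840e-25 kg·m/s)
Δx_min = 5.965e-11 m = 59.648 pm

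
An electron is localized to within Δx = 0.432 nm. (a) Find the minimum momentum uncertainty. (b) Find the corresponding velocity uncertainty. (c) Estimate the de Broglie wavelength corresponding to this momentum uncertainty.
(a) Δp_min = 1.221 × 10^-25 kg·m/s
(b) Δv_min = 133.990 km/s
(c) λ_dB = 5.429 nm

Step-by-step:

(a) From the uncertainty principle:
Δp_min = ℏ/(2Δx) = (1.055e-34 J·s)/(2 × 4.320e-10 m) = 1.221e-25 kg·m/s

(b) The velocity uncertainty:
Δv = Δp/m = (1.221e-25 kg·m/s)/(9.109e-31 kg) = 1.340e+05 m/s = 133.990 km/s

(c) The de Broglie wavelength for this momentum:
λ = h/p = (6.626e-34 J·s)/(1.221e-25 kg·m/s) = 5.429e-09 m = 5.429 nm

Note: The de Broglie wavelength is comparable to the localization size, as expected from wave-particle duality.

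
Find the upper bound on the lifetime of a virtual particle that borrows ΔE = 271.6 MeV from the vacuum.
1.212 ys

Using the energy-time uncertainty principle:
ΔEΔt ≥ ℏ/2

For a virtual particle borrowing energy ΔE, the maximum lifetime is:
Δt_max = ℏ/(2ΔE)

Converting energy:
ΔE = 271.6 MeV = 4.352e-11 J

Δt_max = (1.055e-34 J·s) / (2 × 4.352e-11 J)
Δt_max = 1.212e-24 s = 1.212 ys

Virtual particles with higher borrowed energy exist for shorter times.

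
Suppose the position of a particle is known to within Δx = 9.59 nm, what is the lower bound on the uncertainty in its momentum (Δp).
5.498 × 10^-27 kg·m/s

Using the Heisenberg uncertainty principle:
ΔxΔp ≥ ℏ/2

The minimum uncertainty in momentum is:
Δp_min = ℏ/(2Δx)
Δp_min = (1.055e-34 J·s) / (2 × 9.590e-09 m)
Δp_min = 5.498e-27 kg·m/s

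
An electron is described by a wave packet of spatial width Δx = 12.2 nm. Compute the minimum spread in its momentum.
4.322 × 10^-27 kg·m/s

For a wave packet, the spatial width Δx and momentum spread Δp are related by the uncertainty principle:
ΔxΔp ≥ ℏ/2

The minimum momentum spread is:
Δp_min = ℏ/(2Δx)
Δp_min = (1.055e-34 J·s) / (2 × 1.220e-08 m)
Δp_min = 4.322e-27 kg·m/s

A wave packet cannot have both a well-defined position and well-defined momentum.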